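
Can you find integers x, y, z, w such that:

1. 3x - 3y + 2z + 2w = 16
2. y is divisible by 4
Yes

Take x = 0, y = 0, z = 8, w = 0. Substituting into each constraint:
  (1) 3(0) - 3(0) + 2(8) + 2(0) = 16 ✓
  (2) 0 = 4 × 0, remainder 0 ✓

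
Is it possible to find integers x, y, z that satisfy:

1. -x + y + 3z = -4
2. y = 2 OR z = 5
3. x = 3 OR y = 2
Yes

Take x = 6, y = 2, z = 0. Substituting into each constraint:
  (1) (-6) + 2 + 3(0) = -4 ✓
  (2) y = 2, target 2 ✓ (first branch holds)
  (3) y = 2, target 2 ✓ (second branch holds)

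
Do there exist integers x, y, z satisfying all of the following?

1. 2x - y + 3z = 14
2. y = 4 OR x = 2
Yes

Take x = 9, y = 4, z = 0. Substituting into each constraint:
  (1) 2(9) + (-4) + 3(0) = 14 ✓
  (2) y = 4, target 4 ✓ (first branch holds)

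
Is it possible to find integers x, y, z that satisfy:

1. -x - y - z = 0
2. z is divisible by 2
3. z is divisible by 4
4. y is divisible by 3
Yes

Take x = 0, y = 0, z = 0. Substituting into each constraint:
  (1) 0 + 0 + 0 = 0 ✓
  (2) 0 = 2 × 0, remainder 0 ✓
  (3) 0 = 4 × 0, remainder 0 ✓
  (4) 0 = 3 × 0, remainder 0 ✓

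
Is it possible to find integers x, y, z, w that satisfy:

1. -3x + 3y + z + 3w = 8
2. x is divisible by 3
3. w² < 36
Yes

Take x = 0, y = 2, z = 2, w = 0. Substituting into each constraint:
  (1) -3(0) + 3(2) + 2 + 3(0) = 8 ✓
  (2) 0 = 3 × 0, remainder 0 ✓
  (3) w² = (0)² = 0, and 0 < 36 ✓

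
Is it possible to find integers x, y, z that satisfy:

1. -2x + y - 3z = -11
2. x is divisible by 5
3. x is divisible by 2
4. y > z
Yes

Take x = 0, y = 7, z = 6. Substituting into each constraint:
  (1) -2(0) + 7 - 3(6) = -11 ✓
  (2) 0 = 5 × 0, remainder 0 ✓
  (3) 0 = 2 × 0, remainder 0 ✓
  (4) 7 > 6 ✓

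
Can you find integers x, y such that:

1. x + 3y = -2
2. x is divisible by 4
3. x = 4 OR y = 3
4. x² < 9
No

The full constraint system is jointly infeasible over the integers. Each constraint and what it forces:

  - x + 3y = -2: is a linear equation tying the variables together
  - x is divisible by 4: restricts x to multiples of 4
  - x = 4 OR y = 3: forces a choice: either x = 4 or y = 3
  - x² < 9: restricts x to |x| ≤ 2

Split on the disjunction (x = 4 OR y = 3):
  • If x = 4: this contradicts x² < 9, which requires |x| ≤ 2.
  • If y = 3: with y = 3, writing x = 4x', every remaining term of the linear equation is divisible by 4, so the left side is ≡ 0 (mod 4); but the right side -11 ≡ 1 (mod 4). No integers can satisfy it.
Both branches are infeasible, so the system has no integer solution.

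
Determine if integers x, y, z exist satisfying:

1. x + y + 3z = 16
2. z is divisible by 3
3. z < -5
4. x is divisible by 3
Yes

Take x = 0, y = 34, z = -6. Substituting into each constraint:
  (1) 0 + 34 + 3(-6) = 16 ✓
  (2) -6 = 3 × -2, remainder 0 ✓
  (3) -6 < -5 ✓
  (4) 0 = 3 × 0, remainder 0 ✓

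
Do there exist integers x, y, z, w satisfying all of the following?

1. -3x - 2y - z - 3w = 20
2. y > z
Yes

Take x = 0, y = 0, z = -2, w = -6. Substituting into each constraint:
  (1) -3(0) - 2(0) + 2 - 3(-6) = 20 ✓
  (2) 0 > -2 ✓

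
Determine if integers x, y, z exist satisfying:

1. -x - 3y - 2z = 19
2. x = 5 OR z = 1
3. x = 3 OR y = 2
Yes

Take x = 3, y = -8, z = 1. Substituting into each constraint:
  (1) (-3) - 3(-8) - 2(1) = 19 ✓
  (2) z = 1, target 1 ✓ (second branch holds)
  (3) x = 3, target 3 ✓ (first branch holds)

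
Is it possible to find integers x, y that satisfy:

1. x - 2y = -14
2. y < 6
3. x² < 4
No

The full constraint system is jointly infeasible over the integers. Each constraint and what it forces:

  - x - 2y = -14: is a linear equation tying the variables together
  - y < 6: bounds one variable relative to a constant
  - x² < 4: restricts x to |x| ≤ 1

Range argument: with x ∈ [-1, 1], y ∈ [−∞, 5], the left side of the equation is at least -11, but the right side is -14 < -11. No integer solution exists.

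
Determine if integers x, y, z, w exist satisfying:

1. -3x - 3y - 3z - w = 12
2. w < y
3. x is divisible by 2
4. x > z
Yes

Take x = 0, y = 0, z = -1, w = -9. Substituting into each constraint:
  (1) -3(0) - 3(0) - 3(-1) + 9 = 12 ✓
  (2) -9 < 0 ✓
  (3) 0 = 2 × 0, remainder 0 ✓
  (4) 0 > -1 ✓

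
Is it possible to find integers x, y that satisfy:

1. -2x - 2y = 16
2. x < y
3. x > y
No

A contradictory subset is {x < y, x > y}. No integer assignment can satisfy these jointly:

  - x < y: bounds one variable relative to another variable
  - x > y: bounds one variable relative to another variable

Direct contradiction: y > x and x > y cannot both hold.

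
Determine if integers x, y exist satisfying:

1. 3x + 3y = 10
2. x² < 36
No

Even the single constraint (3x + 3y = 10) is infeasible over the integers.

  - 3x + 3y = 10: every term on the left is divisible by 3, so the LHS ≡ 0 (mod 3), but the RHS 10 is not — no integer solution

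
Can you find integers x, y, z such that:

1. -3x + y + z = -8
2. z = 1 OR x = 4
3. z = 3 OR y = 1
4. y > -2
Yes

Take x = 4, y = 1, z = 3. Substituting into each constraint:
  (1) -3(4) + 1 + 3 = -8 ✓
  (2) x = 4, target 4 ✓ (second branch holds)
  (3) z = 3, target 3 ✓ (first branch holds)
  (4) 1 > -2 ✓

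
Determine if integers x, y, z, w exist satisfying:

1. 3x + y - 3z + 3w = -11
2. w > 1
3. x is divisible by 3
Yes

Take x = 0, y = -17, z = 0, w = 2. Substituting into each constraint:
  (1) 3(0) + (-17) - 3(0) + 3(2) = -11 ✓
  (2) 2 > 1 ✓
  (3) 0 = 3 × 0, remainder 0 ✓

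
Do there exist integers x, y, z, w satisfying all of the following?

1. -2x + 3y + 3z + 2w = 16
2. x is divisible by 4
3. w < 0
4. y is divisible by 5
Yes

Take x = 0, y = 0, z = 6, w = -1. Substituting into each constraint:
  (1) -2(0) + 3(0) + 3(6) + 2(-1) = 16 ✓
  (2) 0 = 4 × 0, remainder 0 ✓
  (3) -1 < 0 ✓
  (4) 0 = 5 × 0, remainder 0 ✓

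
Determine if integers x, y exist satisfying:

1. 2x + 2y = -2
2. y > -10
Yes

Take x = 0, y = -1. Substituting into each constraint:
  (1) 2(0) + 2(-1) = -2 ✓
  (2) -1 > -10 ✓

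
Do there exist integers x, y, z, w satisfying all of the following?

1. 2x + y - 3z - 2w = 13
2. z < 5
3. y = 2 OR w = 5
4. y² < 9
Yes

Take x = 4, y = 2, z = -1, w = 0. Substituting into each constraint:
  (1) 2(4) + 2 - 3(-1) - 2(0) = 13 ✓
  (2) -1 < 5 ✓
  (3) y = 2, target 2 ✓ (first branch holds)
  (4) y² = (2)² = 4, and 4 < 9 ✓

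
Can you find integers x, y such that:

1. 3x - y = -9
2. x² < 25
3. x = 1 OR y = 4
Yes

Take x = 1, y = 12. Substituting into each constraint:
  (1) 3(1) + (-12) = -9 ✓
  (2) x² = (1)² = 1, and 1 < 25 ✓
  (3) x = 1, target 1 ✓ (first branch holds)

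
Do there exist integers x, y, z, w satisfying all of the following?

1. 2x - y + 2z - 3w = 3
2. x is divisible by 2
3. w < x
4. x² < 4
Yes

Take x = 0, y = 0, z = 0, w = -1. Substituting into each constraint:
  (1) 2(0) + 0 + 2(0) - 3(-1) = 3 ✓
  (2) 0 = 2 × 0, remainder 0 ✓
  (3) -1 < 0 ✓
  (4) x² = (0)² = 0, and 0 < 4 ✓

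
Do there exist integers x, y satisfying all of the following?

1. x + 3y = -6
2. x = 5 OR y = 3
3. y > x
Yes

Take x = -15, y = 3. Substituting into each constraint:
  (1) (-15) + 3(3) = -6 ✓
  (2) y = 3, target 3 ✓ (second branch holds)
  (3) 3 > -15 ✓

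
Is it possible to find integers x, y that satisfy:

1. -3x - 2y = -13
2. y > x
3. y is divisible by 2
Yes

Take x = -1, y = 8. Substituting into each constraint:
  (1) -3(-1) - 2(8) = -13 ✓
  (2) 8 > -1 ✓
  (3) 8 = 2 × 4, remainder 0 ✓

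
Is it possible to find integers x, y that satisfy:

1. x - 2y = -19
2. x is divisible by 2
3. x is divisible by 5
No

A contradictory subset is {x - 2y = -19, x is divisible by 2}. No integer assignment can satisfy these jointly:

  - x - 2y = -19: is a linear equation tying the variables together
  - x is divisible by 2: restricts x to multiples of 2

Modular obstruction: writing x = 2x', every remaining term of the linear equation is divisible by 2, so the left side is ≡ 0 (mod 2); but the right side -19 ≡ 1 (mod 2). No integers can satisfy it.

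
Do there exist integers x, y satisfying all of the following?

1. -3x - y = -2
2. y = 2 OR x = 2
Yes

Take x = 0, y = 2. Substituting into each constraint:
  (1) -3(0) + (-2) = -2 ✓
  (2) y = 2, target 2 ✓ (first branch holds)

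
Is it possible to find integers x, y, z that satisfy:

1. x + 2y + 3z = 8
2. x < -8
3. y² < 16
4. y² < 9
Yes

Take x = -10, y = 0, z = 6. Substituting into each constraint:
  (1) (-10) + 2(0) + 3(6) = 8 ✓
  (2) -10 < -8 ✓
  (3) y² = (0)² = 0, and 0 < 16 ✓
  (4) y² = (0)² = 0, and 0 < 9 ✓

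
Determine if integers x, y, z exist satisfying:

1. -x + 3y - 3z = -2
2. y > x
Yes

Take x = -1, y = 0, z = 1. Substituting into each constraint:
  (1) 1 + 3(0) - 3(1) = -2 ✓
  (2) 0 > -1 ✓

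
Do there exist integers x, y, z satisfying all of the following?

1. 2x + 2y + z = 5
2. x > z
Yes

Take x = 0, y = 3, z = -1. Substituting into each constraint:
  (1) 2(0) + 2(3) + (-1) = 5 ✓
  (2) 0 > -1 ✓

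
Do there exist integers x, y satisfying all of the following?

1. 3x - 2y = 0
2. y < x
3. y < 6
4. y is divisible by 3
Yes

Take x = -2, y = -3. Substituting into each constraint:
  (1) 3(-2) - 2(-3) = 0 ✓
  (2) -3 < -2 ✓
  (3) -3 < 6 ✓
  (4) -3 = 3 × -1, remainder 0 ✓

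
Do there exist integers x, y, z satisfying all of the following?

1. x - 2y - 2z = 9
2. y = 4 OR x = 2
Yes

Take x = 3, y = 4, z = -7. Substituting into each constraint:
  (1) 3 - 2(4) - 2(-7) = 9 ✓
  (2) y = 4, target 4 ✓ (first branch holds)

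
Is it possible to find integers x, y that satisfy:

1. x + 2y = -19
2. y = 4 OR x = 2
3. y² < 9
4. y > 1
No

The full constraint system is jointly infeasible over the integers. Each constraint and what it forces:

  - x + 2y = -19: is a linear equation tying the variables together
  - y = 4 OR x = 2: forces a choice: either y = 4 or x = 2
  - y² < 9: restricts y to |y| ≤ 2
  - y > 1: bounds one variable relative to a constant

Split on the disjunction (y = 4 OR x = 2):
  • If y = 4: this contradicts y² < 9, which requires |y| ≤ 2.
  • If x = 2: with x = 2, every remaining term of the linear equation is divisible by 2, so the left side is ≡ 0 (mod 2); but the right side -21 ≡ 1 (mod 2). No integers can satisfy it.
Both branches are infeasible, so the system has no integer solution.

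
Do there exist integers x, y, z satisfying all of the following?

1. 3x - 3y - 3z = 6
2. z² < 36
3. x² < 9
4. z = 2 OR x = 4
Yes

Take x = 0, y = -4, z = 2. Substituting into each constraint:
  (1) 3(0) - 3(-4) - 3(2) = 6 ✓
  (2) z² = (2)² = 4, and 4 < 36 ✓
  (3) x² = (0)² = 0, and 0 < 9 ✓
  (4) z = 2, target 2 ✓ (first branch holds)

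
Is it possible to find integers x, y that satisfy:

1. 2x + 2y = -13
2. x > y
No

Even the single constraint (2x + 2y = -13) is infeasible over the integers.

  - 2x + 2y = -13: every term on the left is divisible by 2, so the LHS ≡ 0 (mod 2), but the RHS -13 is not — no integer solution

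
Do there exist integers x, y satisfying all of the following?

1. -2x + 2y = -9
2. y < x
No

Even the single constraint (-2x + 2y = -9) is infeasible over the integers.

  - -2x + 2y = -9: every term on the left is divisible by 2, so the LHS ≡ 0 (mod 2), but the RHS -9 is not — no integer solution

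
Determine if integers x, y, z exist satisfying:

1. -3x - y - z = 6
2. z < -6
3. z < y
Yes

Take x = 0, y = 1, z = -7. Substituting into each constraint:
  (1) -3(0) + (-1) + 7 = 6 ✓
  (2) -7 < -6 ✓
  (3) -7 < 1 ✓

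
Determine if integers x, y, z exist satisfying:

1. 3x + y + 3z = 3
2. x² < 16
Yes

Take x = 1, y = 0, z = 0. Substituting into each constraint:
  (1) 3(1) + 0 + 3(0) = 3 ✓
  (2) x² = (1)² = 1, and 1 < 16 ✓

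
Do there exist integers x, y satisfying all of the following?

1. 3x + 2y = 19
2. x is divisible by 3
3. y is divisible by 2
Yes

Take x = 9, y = -4. Substituting into each constraint:
  (1) 3(9) + 2(-4) = 19 ✓
  (2) 9 = 3 × 3, remainder 0 ✓
  (3) -4 = 2 × -2, remainder 0 ✓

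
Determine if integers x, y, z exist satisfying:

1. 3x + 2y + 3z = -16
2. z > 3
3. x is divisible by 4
Yes

Take x = 0, y = -14, z = 4. Substituting into each constraint:
  (1) 3(0) + 2(-14) + 3(4) = -16 ✓
  (2) 4 > 3 ✓
  (3) 0 = 4 × 0, remainder 0 ✓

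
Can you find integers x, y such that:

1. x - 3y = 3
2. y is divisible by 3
Yes

Take x = 3, y = 0. Substituting into each constraint:
  (1) 3 - 3(0) = 3 ✓
  (2) 0 = 3 × 0, remainder 0 ✓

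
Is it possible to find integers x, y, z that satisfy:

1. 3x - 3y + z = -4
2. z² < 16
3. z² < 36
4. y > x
Yes

Take x = -1, y = 0, z = -1. Substituting into each constraint:
  (1) 3(-1) - 3(0) + (-1) = -4 ✓
  (2) z² = (-1)² = 1, and 1 < 16 ✓
  (3) z² = (-1)² = 1, and 1 < 36 ✓
  (4) 0 > -1 ✓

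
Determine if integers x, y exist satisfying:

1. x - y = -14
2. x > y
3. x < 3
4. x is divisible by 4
No

A contradictory subset is {x - y = -14, x > y}. No integer assignment can satisfy these jointly:

  - x - y = -14: is a linear equation tying the variables together
  - x > y: bounds one variable relative to another variable

From the equation, x − y = -14, i.e. x − y = -14; but x > y requires x − y ≥ 1. Contradiction.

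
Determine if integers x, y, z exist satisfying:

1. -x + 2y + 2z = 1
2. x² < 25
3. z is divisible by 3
Yes

Take x = -1, y = 0, z = 0. Substituting into each constraint:
  (1) 1 + 2(0) + 2(0) = 1 ✓
  (2) x² = (-1)² = 1, and 1 < 25 ✓
  (3) 0 = 3 × 0, remainder 0 ✓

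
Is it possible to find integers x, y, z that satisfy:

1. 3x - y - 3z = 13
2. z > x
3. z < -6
Yes

Take x = -8, y = -16, z = -7. Substituting into each constraint:
  (1) 3(-8) + 16 - 3(-7) = 13 ✓
  (2) -7 > -8 ✓
  (3) -7 < -6 ✓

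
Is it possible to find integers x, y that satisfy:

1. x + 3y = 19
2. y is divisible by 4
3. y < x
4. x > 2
Yes

Take x = 19, y = 0. Substituting into each constraint:
  (1) 19 + 3(0) = 19 ✓
  (2) 0 = 4 × 0, remainder 0 ✓
  (3) 0 < 19 ✓
  (4) 19 > 2 ✓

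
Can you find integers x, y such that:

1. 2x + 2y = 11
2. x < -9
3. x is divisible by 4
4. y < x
No

Even the single constraint (2x + 2y = 11) is infeasible over the integers.

  - 2x + 2y = 11: every term on the left is divisible by 2, so the LHS ≡ 0 (mod 2), but the RHS 11 is not — no integer solution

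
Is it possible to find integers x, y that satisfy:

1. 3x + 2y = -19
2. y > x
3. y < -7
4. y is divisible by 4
No

A contradictory subset is {3x + 2y = -19, y > x, y < -7}. No integer assignment can satisfy these jointly:

  - 3x + 2y = -19: is a linear equation tying the variables together
  - y > x: bounds one variable relative to another variable
  - y < -7: bounds one variable relative to a constant

Propagating the comparison: x < y and y ≤ -8 give x ≤ -9. Range argument: with x ∈ [−∞, -9], y ∈ [−∞, -8], the left side of the equation is at most -43, but the right side is -19 > -43. No integer solution exists.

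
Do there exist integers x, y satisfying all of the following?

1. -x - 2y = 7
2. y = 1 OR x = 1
Yes

Take x = 1, y = -4. Substituting into each constraint:
  (1) (-1) - 2(-4) = 7 ✓
  (2) x = 1, target 1 ✓ (second branch holds)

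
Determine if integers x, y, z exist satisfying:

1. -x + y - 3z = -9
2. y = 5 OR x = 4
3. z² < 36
Yes

Take x = 4, y = -2, z = 1. Substituting into each constraint:
  (1) (-4) + (-2) - 3(1) = -9 ✓
  (2) x = 4, target 4 ✓ (second branch holds)
  (3) z² = (1)² = 1, and 1 < 36 ✓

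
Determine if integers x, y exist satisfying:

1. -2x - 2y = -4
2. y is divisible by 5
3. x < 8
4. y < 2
Yes

Take x = 2, y = 0. Substituting into each constraint:
  (1) -2(2) - 2(0) = -4 ✓
  (2) 0 = 5 × 0, remainder 0 ✓
  (3) 2 < 8 ✓
  (4) 0 < 2 ✓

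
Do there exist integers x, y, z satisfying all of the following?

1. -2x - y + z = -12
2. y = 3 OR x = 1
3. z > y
Yes

Take x = 7, y = 3, z = 5. Substituting into each constraint:
  (1) -2(7) + (-3) + 5 = -12 ✓
  (2) y = 3, target 3 ✓ (first branch holds)
  (3) 5 > 3 ✓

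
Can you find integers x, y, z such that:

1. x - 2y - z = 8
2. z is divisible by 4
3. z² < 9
Yes

Take x = 8, y = 0, z = 0. Substituting into each constraint:
  (1) 8 - 2(0) + 0 = 8 ✓
  (2) 0 = 4 × 0, remainder 0 ✓
  (3) z² = (0)² = 0, and 0 < 9 ✓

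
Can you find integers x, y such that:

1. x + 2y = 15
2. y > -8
Yes

Take x = 1, y = 7. Substituting into each constraint:
  (1) 1 + 2(7) = 15 ✓
  (2) 7 > -8 ✓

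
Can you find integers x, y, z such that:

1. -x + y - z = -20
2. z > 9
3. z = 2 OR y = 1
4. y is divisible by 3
No

A contradictory subset is {z > 9, z = 2 OR y = 1, y is divisible by 3}. No integer assignment can satisfy these jointly:

  - z > 9: bounds one variable relative to a constant
  - z = 2 OR y = 1: forces a choice: either z = 2 or y = 1
  - y is divisible by 3: restricts y to multiples of 3

Split on the disjunction (z = 2 OR y = 1):
  • If z = 2: this contradicts the bound z ≥ 10.
  • If y = 1: this contradicts the divisibility constraint — 1 is not a multiple of 3.
Both branches are infeasible, so the system has no integer solution.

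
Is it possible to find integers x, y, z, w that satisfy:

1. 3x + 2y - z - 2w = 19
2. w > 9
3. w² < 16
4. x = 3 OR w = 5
No

A contradictory subset is {w > 9, w² < 16}. No integer assignment can satisfy these jointly:

  - w > 9: bounds one variable relative to a constant
  - w² < 16: restricts w to |w| ≤ 3

Direct contradiction: the bounds on w require w ≥ 10 and w ≤ 3 simultaneously, which is empty.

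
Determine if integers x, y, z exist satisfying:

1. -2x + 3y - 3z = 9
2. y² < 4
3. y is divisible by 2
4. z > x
Yes

Take x = -3, y = 0, z = -1. Substituting into each constraint:
  (1) -2(-3) + 3(0) - 3(-1) = 9 ✓
  (2) y² = (0)² = 0, and 0 < 4 ✓
  (3) 0 = 2 × 0, remainder 0 ✓
  (4) -1 > -3 ✓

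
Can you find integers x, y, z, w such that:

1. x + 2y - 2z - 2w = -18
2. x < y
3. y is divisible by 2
Yes

Take x = -2, y = 0, z = 0, w = 8. Substituting into each constraint:
  (1) (-2) + 2(0) - 2(0) - 2(8) = -18 ✓
  (2) -2 < 0 ✓
  (3) 0 = 2 × 0, remainder 0 ✓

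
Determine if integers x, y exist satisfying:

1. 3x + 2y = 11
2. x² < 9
Yes

Take x = -1, y = 7. Substituting into each constraint:
  (1) 3(-1) + 2(7) = 11 ✓
  (2) x² = (-1)² = 1, and 1 < 9 ✓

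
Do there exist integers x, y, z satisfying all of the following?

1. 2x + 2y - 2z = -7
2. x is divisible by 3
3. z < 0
No

Even the single constraint (2x + 2y - 2z = -7) is infeasible over the integers.

  - 2x + 2y - 2z = -7: every term on the left is divisible by 2, so the LHS ≡ 0 (mod 2), but the RHS -7 is not — no integer solution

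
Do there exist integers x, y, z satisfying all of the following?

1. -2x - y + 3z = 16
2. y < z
Yes

Take x = -5, y = 0, z = 2. Substituting into each constraint:
  (1) -2(-5) + 0 + 3(2) = 16 ✓
  (2) 0 < 2 ✓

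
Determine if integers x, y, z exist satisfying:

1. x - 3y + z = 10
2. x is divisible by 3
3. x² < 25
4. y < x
Yes

Take x = 0, y = -1, z = 7. Substituting into each constraint:
  (1) 0 - 3(-1) + 7 = 10 ✓
  (2) 0 = 3 × 0, remainder 0 ✓
  (3) x² = (0)² = 0, and 0 < 25 ✓
  (4) -1 < 0 ✓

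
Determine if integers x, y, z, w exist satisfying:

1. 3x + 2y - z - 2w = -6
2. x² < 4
Yes

Take x = 0, y = 0, z = 6, w = 0. Substituting into each constraint:
  (1) 3(0) + 2(0) + (-6) - 2(0) = -6 ✓
  (2) x² = (0)² = 0, and 0 < 4 ✓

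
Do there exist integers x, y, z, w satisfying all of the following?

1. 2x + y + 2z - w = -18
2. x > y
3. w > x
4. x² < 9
Yes

Take x = 0, y = -1, z = -8, w = 1. Substituting into each constraint:
  (1) 2(0) + (-1) + 2(-8) + (-1) = -18 ✓
  (2) 0 > -1 ✓
  (3) 1 > 0 ✓
  (4) x² = (0)² = 0, and 0 < 9 ✓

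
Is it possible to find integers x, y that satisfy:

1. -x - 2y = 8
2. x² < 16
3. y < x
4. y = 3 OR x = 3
No

A contradictory subset is {-x - 2y = 8, y < x, y = 3 OR x = 3}. No integer assignment can satisfy these jointly:

  - -x - 2y = 8: is a linear equation tying the variables together
  - y < x: bounds one variable relative to another variable
  - y = 3 OR x = 3: forces a choice: either y = 3 or x = 3

Split on the disjunction (y = 3 OR x = 3):
  • If y = 3: the equation forces x = -14, giving (y, x) = (3, -14), which violates x > y.
  • If x = 3: with x = 3, every remaining term of the linear equation is divisible by 2, so the left side is ≡ 0 (mod 2); but the right side 11 ≡ 1 (mod 2). No integers can satisfy it.
Both branches are infeasible, so the system has no integer solution.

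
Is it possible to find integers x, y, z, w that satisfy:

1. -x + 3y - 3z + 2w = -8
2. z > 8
Yes

Take x = 0, y = 5, z = 9, w = 2. Substituting into each constraint:
  (1) 0 + 3(5) - 3(9) + 2(2) = -8 ✓
  (2) 9 > 8 ✓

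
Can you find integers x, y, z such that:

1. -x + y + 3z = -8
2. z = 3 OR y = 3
Yes

Take x = 0, y = -17, z = 3. Substituting into each constraint:
  (1) 0 + (-17) + 3(3) = -8 ✓
  (2) z = 3, target 3 ✓ (first branch holds)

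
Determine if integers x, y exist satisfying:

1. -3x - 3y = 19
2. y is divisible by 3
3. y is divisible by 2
No

Even the single constraint (-3x - 3y = 19) is infeasible over the integers.

  - -3x - 3y = 19: every term on the left is divisible by 3, so the LHS ≡ 0 (mod 3), but the RHS 19 is not — no integer solution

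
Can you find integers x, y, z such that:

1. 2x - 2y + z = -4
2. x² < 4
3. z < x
Yes

Take x = 1, y = 3, z = 0. Substituting into each constraint:
  (1) 2(1) - 2(3) + 0 = -4 ✓
  (2) x² = (1)² = 1, and 1 < 4 ✓
  (3) 0 < 1 ✓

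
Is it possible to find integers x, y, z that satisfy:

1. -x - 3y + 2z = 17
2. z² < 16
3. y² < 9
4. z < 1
Yes

Take x = -17, y = 0, z = 0. Substituting into each constraint:
  (1) 17 - 3(0) + 2(0) = 17 ✓
  (2) z² = (0)² = 0, and 0 < 16 ✓
  (3) y² = (0)² = 0, and 0 < 9 ✓
  (4) 0 < 1 ✓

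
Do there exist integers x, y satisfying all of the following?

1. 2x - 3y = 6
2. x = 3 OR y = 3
Yes

Take x = 3, y = 0. Substituting into each constraint:
  (1) 2(3) - 3(0) = 6 ✓
  (2) x = 3, target 3 ✓ (first branch holds)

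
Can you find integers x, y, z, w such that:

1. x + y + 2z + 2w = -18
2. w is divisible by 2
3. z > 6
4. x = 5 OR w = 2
Yes

Take x = 0, y = -36, z = 7, w = 2. Substituting into each constraint:
  (1) 0 + (-36) + 2(7) + 2(2) = -18 ✓
  (2) 2 = 2 × 1, remainder 0 ✓
  (3) 7 > 6 ✓
  (4) w = 2, target 2 ✓ (second branch holds)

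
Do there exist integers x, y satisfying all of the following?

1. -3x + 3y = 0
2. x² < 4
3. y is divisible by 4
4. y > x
No

A contradictory subset is {-3x + 3y = 0, y > x}. No integer assignment can satisfy these jointly:

  - -3x + 3y = 0: is a linear equation tying the variables together
  - y > x: bounds one variable relative to another variable

From the equation, x − y = 0, i.e. y − x = 0; but y > x requires y − x ≥ 1. Contradiction.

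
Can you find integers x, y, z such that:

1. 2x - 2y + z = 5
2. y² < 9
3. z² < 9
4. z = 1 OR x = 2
Yes

Take x = 1, y = -1, z = 1. Substituting into each constraint:
  (1) 2(1) - 2(-1) + 1 = 5 ✓
  (2) y² = (-1)² = 1, and 1 < 9 ✓
  (3) z² = (1)² = 1, and 1 < 9 ✓
  (4) z = 1, target 1 ✓ (first branch holds)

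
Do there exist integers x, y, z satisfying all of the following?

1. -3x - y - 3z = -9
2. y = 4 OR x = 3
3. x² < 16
Yes

Take x = 3, y = 3, z = -1. Substituting into each constraint:
  (1) -3(3) + (-3) - 3(-1) = -9 ✓
  (2) x = 3, target 3 ✓ (second branch holds)
  (3) x² = (3)² = 9, and 9 < 16 ✓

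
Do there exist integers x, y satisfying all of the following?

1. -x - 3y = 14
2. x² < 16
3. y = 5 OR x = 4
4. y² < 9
No

A contradictory subset is {x² < 16, y = 5 OR x = 4, y² < 9}. No integer assignment can satisfy these jointly:

  - x² < 16: restricts x to |x| ≤ 3
  - y = 5 OR x = 4: forces a choice: either y = 5 or x = 4
  - y² < 9: restricts y to |y| ≤ 2

Split on the disjunction (y = 5 OR x = 4):
  • If y = 5: this contradicts y² < 9, which requires |y| ≤ 2.
  • If x = 4: this contradicts x² < 16, which requires |x| ≤ 3.
Both branches are infeasible, so the system has no integer solution.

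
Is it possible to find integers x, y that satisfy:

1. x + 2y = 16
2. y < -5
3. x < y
No

The full constraint system is jointly infeasible over the integers. Each constraint and what it forces:

  - x + 2y = 16: is a linear equation tying the variables together
  - y < -5: bounds one variable relative to a constant
  - x < y: bounds one variable relative to another variable

Propagating the comparison: x < y and y ≤ -6 give x ≤ -7. Range argument: with x ∈ [−∞, -7], y ∈ [−∞, -6], the left side of the equation is at most -19, but the right side is 16 > -19. No integer solution exists.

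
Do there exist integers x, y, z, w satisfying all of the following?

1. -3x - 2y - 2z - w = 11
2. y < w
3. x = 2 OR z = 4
Yes

Take x = 2, y = 0, z = -9, w = 1. Substituting into each constraint:
  (1) -3(2) - 2(0) - 2(-9) + (-1) = 11 ✓
  (2) 0 < 1 ✓
  (3) x = 2, target 2 ✓ (first branch holds)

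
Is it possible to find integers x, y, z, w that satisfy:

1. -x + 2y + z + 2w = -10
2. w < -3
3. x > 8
Yes

Take x = 9, y = 3, z = 1, w = -4. Substituting into each constraint:
  (1) (-9) + 2(3) + 1 + 2(-4) = -10 ✓
  (2) -4 < -3 ✓
  (3) 9 > 8 ✓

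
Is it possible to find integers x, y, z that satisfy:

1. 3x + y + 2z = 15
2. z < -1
Yes

Take x = 0, y = 19, z = -2. Substituting into each constraint:
  (1) 3(0) + 19 + 2(-2) = 15 ✓
  (2) -2 < -1 ✓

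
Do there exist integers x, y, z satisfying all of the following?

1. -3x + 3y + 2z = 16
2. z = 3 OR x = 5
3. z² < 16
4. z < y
Yes

Take x = 5, y = 9, z = 2. Substituting into each constraint:
  (1) -3(5) + 3(9) + 2(2) = 16 ✓
  (2) x = 5, target 5 ✓ (second branch holds)
  (3) z² = (2)² = 4, and 4 < 16 ✓
  (4) 2 < 9 ✓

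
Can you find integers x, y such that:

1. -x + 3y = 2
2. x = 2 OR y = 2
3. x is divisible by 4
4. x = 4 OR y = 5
Yes

Take x = 4, y = 2. Substituting into each constraint:
  (1) (-4) + 3(2) = 2 ✓
  (2) y = 2, target 2 ✓ (second branch holds)
  (3) 4 = 4 × 1, remainder 0 ✓
  (4) x = 4, target 4 ✓ (first branch holds)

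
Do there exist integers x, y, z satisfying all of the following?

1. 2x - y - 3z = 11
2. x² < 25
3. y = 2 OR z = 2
Yes

Take x = -1, y = 2, z = -5. Substituting into each constraint:
  (1) 2(-1) + (-2) - 3(-5) = 11 ✓
  (2) x² = (-1)² = 1, and 1 < 25 ✓
  (3) y = 2, target 2 ✓ (first branch holds)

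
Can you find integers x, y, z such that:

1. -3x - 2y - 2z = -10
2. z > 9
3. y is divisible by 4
Yes

Take x = -4, y = 0, z = 11. Substituting into each constraint:
  (1) -3(-4) - 2(0) - 2(11) = -10 ✓
  (2) 11 > 9 ✓
  (3) 0 = 4 × 0, remainder 0 ✓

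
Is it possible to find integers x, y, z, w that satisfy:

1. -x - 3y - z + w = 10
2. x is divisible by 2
Yes

Take x = 0, y = 0, z = -10, w = 0. Substituting into each constraint:
  (1) 0 - 3(0) + 10 + 0 = 10 ✓
  (2) 0 = 2 × 0, remainder 0 ✓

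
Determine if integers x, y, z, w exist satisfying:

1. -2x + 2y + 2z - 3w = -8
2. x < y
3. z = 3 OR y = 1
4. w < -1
Yes

Take x = 0, y = 1, z = -8, w = -2. Substituting into each constraint:
  (1) -2(0) + 2(1) + 2(-8) - 3(-2) = -8 ✓
  (2) 0 < 1 ✓
  (3) y = 1, target 1 ✓ (second branch holds)
  (4) -2 < -1 ✓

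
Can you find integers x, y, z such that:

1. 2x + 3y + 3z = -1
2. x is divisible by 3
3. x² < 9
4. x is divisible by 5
No

A contradictory subset is {2x + 3y + 3z = -1, x is divisible by 3}. No integer assignment can satisfy these jointly:

  - 2x + 3y + 3z = -1: is a linear equation tying the variables together
  - x is divisible by 3: restricts x to multiples of 3

Modular obstruction: writing x = 3x', every remaining term of the linear equation is divisible by 3, so the left side is ≡ 0 (mod 3); but the right side -1 ≡ 2 (mod 3). No integers can satisfy it.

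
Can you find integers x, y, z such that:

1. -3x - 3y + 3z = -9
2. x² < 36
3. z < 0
Yes

Take x = 0, y = 0, z = -3. Substituting into each constraint:
  (1) -3(0) - 3(0) + 3(-3) = -9 ✓
  (2) x² = (0)² = 0, and 0 < 36 ✓
  (3) -3 < 0 ✓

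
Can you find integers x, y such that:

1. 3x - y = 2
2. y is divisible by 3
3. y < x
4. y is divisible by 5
No

A contradictory subset is {3x - y = 2, y is divisible by 3}. No integer assignment can satisfy these jointly:

  - 3x - y = 2: is a linear equation tying the variables together
  - y is divisible by 3: restricts y to multiples of 3

Modular obstruction: writing y = 3y', every remaining term of the linear equation is divisible by 3, so the left side is ≡ 0 (mod 3); but the right side 2 ≡ 2 (mod 3). No integers can satisfy it.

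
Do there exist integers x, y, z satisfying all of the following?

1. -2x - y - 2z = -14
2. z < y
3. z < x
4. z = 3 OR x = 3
Yes

Take x = 3, y = 4, z = 2. Substituting into each constraint:
  (1) -2(3) + (-4) - 2(2) = -14 ✓
  (2) 2 < 4 ✓
  (3) 2 < 3 ✓
  (4) x = 3, target 3 ✓ (second branch holds)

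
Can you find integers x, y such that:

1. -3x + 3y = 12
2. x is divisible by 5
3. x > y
No

A contradictory subset is {-3x + 3y = 12, x > y}. No integer assignment can satisfy these jointly:

  - -3x + 3y = 12: is a linear equation tying the variables together
  - x > y: bounds one variable relative to another variable

From the equation, x − y = -4, i.e. x − y = -4; but x > y requires x − y ≥ 1. Contradiction.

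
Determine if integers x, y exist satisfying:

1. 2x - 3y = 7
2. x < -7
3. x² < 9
No

A contradictory subset is {x < -7, x² < 9}. No integer assignment can satisfy these jointly:

  - x < -7: bounds one variable relative to a constant
  - x² < 9: restricts x to |x| ≤ 2

Direct contradiction: the bounds on x require x ≥ -2 and x ≤ -8 simultaneously, which is empty.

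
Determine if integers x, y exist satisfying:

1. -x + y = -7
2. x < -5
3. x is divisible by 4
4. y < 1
Yes

Take x = -8, y = -15. Substituting into each constraint:
  (1) 8 + (-15) = -7 ✓
  (2) -8 < -5 ✓
  (3) -8 = 4 × -2, remainder 0 ✓
  (4) -15 < 1 ✓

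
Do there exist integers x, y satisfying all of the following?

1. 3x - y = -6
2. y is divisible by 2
Yes

Take x = -2, y = 0. Substituting into each constraint:
  (1) 3(-2) + 0 = -6 ✓
  (2) 0 = 2 × 0, remainder 0 ✓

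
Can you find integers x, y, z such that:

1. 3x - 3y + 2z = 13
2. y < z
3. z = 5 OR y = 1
Yes

Take x = 4, y = 1, z = 2. Substituting into each constraint:
  (1) 3(4) - 3(1) + 2(2) = 13 ✓
  (2) 1 < 2 ✓
  (3) y = 1, target 1 ✓ (second branch holds)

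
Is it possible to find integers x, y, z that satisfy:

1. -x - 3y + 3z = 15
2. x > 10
Yes

Take x = 12, y = -9, z = 0. Substituting into each constraint:
  (1) (-12) - 3(-9) + 3(0) = 15 ✓
  (2) 12 > 10 ✓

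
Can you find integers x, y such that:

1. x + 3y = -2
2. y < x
Yes

Take x = 1, y = -1. Substituting into each constraint:
  (1) 1 + 3(-1) = -2 ✓
  (2) -1 < 1 ✓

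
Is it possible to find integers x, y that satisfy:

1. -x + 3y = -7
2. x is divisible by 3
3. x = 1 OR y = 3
No

A contradictory subset is {-x + 3y = -7, x is divisible by 3}. No integer assignment can satisfy these jointly:

  - -x + 3y = -7: is a linear equation tying the variables together
  - x is divisible by 3: restricts x to multiples of 3

Modular obstruction: writing x = 3x', every remaining term of the linear equation is divisible by 3, so the left side is ≡ 0 (mod 3); but the right side -7 ≡ 2 (mod 3). No integers can satisfy it.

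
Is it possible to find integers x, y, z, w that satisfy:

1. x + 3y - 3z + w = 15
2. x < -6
Yes

Take x = -9, y = 8, z = 0, w = 0. Substituting into each constraint:
  (1) (-9) + 3(8) - 3(0) + 0 = 15 ✓
  (2) -9 < -6 ✓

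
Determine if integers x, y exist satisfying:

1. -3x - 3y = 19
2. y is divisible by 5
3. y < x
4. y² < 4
No

Even the single constraint (-3x - 3y = 19) is infeasible over the integers.

  - -3x - 3y = 19: every term on the left is divisible by 3, so the LHS ≡ 0 (mod 3), but the RHS 19 is not — no integer solution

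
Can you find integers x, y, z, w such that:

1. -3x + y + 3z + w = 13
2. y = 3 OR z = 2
Yes

Take x = 0, y = 2, z = 2, w = 5. Substituting into each constraint:
  (1) -3(0) + 2 + 3(2) + 5 = 13 ✓
  (2) z = 2, target 2 ✓ (second branch holds)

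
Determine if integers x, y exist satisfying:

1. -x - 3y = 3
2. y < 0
Yes

Take x = 0, y = -1. Substituting into each constraint:
  (1) 0 - 3(-1) = 3 ✓
  (2) -1 < 0 ✓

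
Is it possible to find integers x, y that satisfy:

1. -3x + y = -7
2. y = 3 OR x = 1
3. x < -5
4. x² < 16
No

A contradictory subset is {-3x + y = -7, y = 3 OR x = 1, x < -5}. No integer assignment can satisfy these jointly:

  - -3x + y = -7: is a linear equation tying the variables together
  - y = 3 OR x = 1: forces a choice: either y = 3 or x = 1
  - x < -5: bounds one variable relative to a constant

Split on the disjunction (y = 3 OR x = 1):
  • If y = 3: with y = 3, every remaining term of the linear equation is divisible by 3, so the left side is ≡ 0 (mod 3); but the right side -10 ≡ 2 (mod 3). No integers can satisfy it.
  • If x = 1: this contradicts the bound x ≤ -6.
Both branches are infeasible, so the system has no integer solution.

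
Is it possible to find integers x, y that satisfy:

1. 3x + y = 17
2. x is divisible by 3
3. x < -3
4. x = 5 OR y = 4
No

A contradictory subset is {3x + y = 17, x < -3, x = 5 OR y = 4}. No integer assignment can satisfy these jointly:

  - 3x + y = 17: is a linear equation tying the variables together
  - x < -3: bounds one variable relative to a constant
  - x = 5 OR y = 4: forces a choice: either x = 5 or y = 4

Split on the disjunction (x = 5 OR y = 4):
  • If x = 5: this contradicts the bound x ≤ -4.
  • If y = 4: with y = 4, every remaining term of the linear equation is divisible by 3, so the left side is ≡ 0 (mod 3); but the right side 13 ≡ 1 (mod 3). No integers can satisfy it.
Both branches are infeasible, so the system has no integer solution.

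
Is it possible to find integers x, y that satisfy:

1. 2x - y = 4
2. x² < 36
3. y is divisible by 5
Yes

Take x = 2, y = 0. Substituting into each constraint:
  (1) 2(2) + 0 = 4 ✓
  (2) x² = (2)² = 4, and 4 < 36 ✓
  (3) 0 = 5 × 0, remainder 0 ✓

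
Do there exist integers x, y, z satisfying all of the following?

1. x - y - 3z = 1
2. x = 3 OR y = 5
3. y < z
Yes

Take x = 3, y = -1, z = 1. Substituting into each constraint:
  (1) 3 + 1 - 3(1) = 1 ✓
  (2) x = 3, target 3 ✓ (first branch holds)
  (3) -1 < 1 ✓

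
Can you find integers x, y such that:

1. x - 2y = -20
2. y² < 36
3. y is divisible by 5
Yes

Take x = -20, y = 0. Substituting into each constraint:
  (1) (-20) - 2(0) = -20 ✓
  (2) y² = (0)² = 0, and 0 < 36 ✓
  (3) 0 = 5 × 0, remainder 0 ✓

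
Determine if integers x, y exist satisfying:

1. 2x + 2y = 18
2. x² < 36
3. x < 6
Yes

Take x = 0, y = 9. Substituting into each constraint:
  (1) 2(0) + 2(9) = 18 ✓
  (2) x² = (0)² = 0, and 0 < 36 ✓
  (3) 0 < 6 ✓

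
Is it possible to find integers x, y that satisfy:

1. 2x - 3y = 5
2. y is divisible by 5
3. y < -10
Yes

Take x = -20, y = -15. Substituting into each constraint:
  (1) 2(-20) - 3(-15) = 5 ✓
  (2) -15 = 5 × -3, remainder 0 ✓
  (3) -15 < -10 ✓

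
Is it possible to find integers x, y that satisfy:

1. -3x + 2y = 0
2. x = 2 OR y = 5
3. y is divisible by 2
No

The full constraint system is jointly infeasible over the integers. Each constraint and what it forces:

  - -3x + 2y = 0: is a linear equation tying the variables together
  - x = 2 OR y = 5: forces a choice: either x = 2 or y = 5
  - y is divisible by 2: restricts y to multiples of 2

Split on the disjunction (x = 2 OR y = 5):
  • If x = 2: with x = 2, writing y = 2y', every remaining term of the linear equation is divisible by 4, so the left side is ≡ 0 (mod 4); but the right side 6 ≡ 2 (mod 4). No integers can satisfy it.
  • If y = 5: this contradicts the divisibility constraint — 5 is not a multiple of 2.
Both branches are infeasible, so the system has no integer solution.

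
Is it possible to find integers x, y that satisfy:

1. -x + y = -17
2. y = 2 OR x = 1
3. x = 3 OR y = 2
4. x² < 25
No

The full constraint system is jointly infeasible over the integers. Each constraint and what it forces:

  - -x + y = -17: is a linear equation tying the variables together
  - y = 2 OR x = 1: forces a choice: either y = 2 or x = 1
  - x = 3 OR y = 2: forces a choice: either x = 3 or y = 2
  - x² < 25: restricts x to |x| ≤ 4

The bounds confine x to {-4, -3, -2, -1, 0, 1, 2, 3, 4}. For each value, substitute into the equation:
  • x = -4: the equation forces y = -21, but neither branch of (y = 2 OR x = 1) holds.
  • x = -3: the equation forces y = -20, but neither branch of (y = 2 OR x = 1) holds.
  • x = -2: the equation forces y = -19, but neither branch of (y = 2 OR x = 1) holds.
  • x = -1: the equation forces y = -18, but neither branch of (y = 2 OR x = 1) holds.
  • x = 0: the equation forces y = -17, but neither branch of (y = 2 OR x = 1) holds.
  • x = 1: the equation forces y = -16, but neither branch of (x = 3 OR y = 2) holds.
  • x = 2: the equation forces y = -15, but neither branch of (y = 2 OR x = 1) holds.
  • x = 3: the equation forces y = -14, but neither branch of (y = 2 OR x = 1) holds.
  • x = 4: the equation forces y = -13, but neither branch of (y = 2 OR x = 1) holds.
Every case fails, so no integer solution exists.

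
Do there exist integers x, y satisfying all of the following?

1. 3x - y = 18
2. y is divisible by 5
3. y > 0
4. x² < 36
No

A contradictory subset is {3x - y = 18, y > 0, x² < 36}. No integer assignment can satisfy these jointly:

  - 3x - y = 18: is a linear equation tying the variables together
  - y > 0: bounds one variable relative to a constant
  - x² < 36: restricts x to |x| ≤ 5

Range argument: with x ∈ [-5, 5], y ∈ [1, ∞], the left side of the equation is at most 14, but the right side is 18 > 14. No integer solution exists.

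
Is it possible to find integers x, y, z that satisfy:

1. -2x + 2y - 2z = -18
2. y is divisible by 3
Yes

Take x = 9, y = 0, z = 0. Substituting into each constraint:
  (1) -2(9) + 2(0) - 2(0) = -18 ✓
  (2) 0 = 3 × 0, remainder 0 ✓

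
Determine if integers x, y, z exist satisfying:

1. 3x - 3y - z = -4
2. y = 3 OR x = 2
Yes

Take x = 2, y = 2, z = 4. Substituting into each constraint:
  (1) 3(2) - 3(2) + (-4) = -4 ✓
  (2) x = 2, target 2 ✓ (second branch holds)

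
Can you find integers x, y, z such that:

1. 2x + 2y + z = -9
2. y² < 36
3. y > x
Yes

Take x = -1, y = 0, z = -7. Substituting into each constraint:
  (1) 2(-1) + 2(0) + (-7) = -9 ✓
  (2) y² = (0)² = 0, and 0 < 36 ✓
  (3) 0 > -1 ✓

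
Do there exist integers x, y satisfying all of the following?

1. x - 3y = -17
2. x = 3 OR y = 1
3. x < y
Yes

Take x = -14, y = 1. Substituting into each constraint:
  (1) (-14) - 3(1) = -17 ✓
  (2) y = 1, target 1 ✓ (second branch holds)
  (3) -14 < 1 ✓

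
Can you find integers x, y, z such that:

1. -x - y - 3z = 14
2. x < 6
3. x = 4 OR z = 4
Yes

Take x = 0, y = -26, z = 4. Substituting into each constraint:
  (1) 0 + 26 - 3(4) = 14 ✓
  (2) 0 < 6 ✓
  (3) z = 4, target 4 ✓ (second branch holds)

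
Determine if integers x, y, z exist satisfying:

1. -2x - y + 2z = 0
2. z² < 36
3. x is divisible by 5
Yes

Take x = 0, y = 0, z = 0. Substituting into each constraint:
  (1) -2(0) + 0 + 2(0) = 0 ✓
  (2) z² = (0)² = 0, and 0 < 36 ✓
  (3) 0 = 5 × 0, remainder 0 ✓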